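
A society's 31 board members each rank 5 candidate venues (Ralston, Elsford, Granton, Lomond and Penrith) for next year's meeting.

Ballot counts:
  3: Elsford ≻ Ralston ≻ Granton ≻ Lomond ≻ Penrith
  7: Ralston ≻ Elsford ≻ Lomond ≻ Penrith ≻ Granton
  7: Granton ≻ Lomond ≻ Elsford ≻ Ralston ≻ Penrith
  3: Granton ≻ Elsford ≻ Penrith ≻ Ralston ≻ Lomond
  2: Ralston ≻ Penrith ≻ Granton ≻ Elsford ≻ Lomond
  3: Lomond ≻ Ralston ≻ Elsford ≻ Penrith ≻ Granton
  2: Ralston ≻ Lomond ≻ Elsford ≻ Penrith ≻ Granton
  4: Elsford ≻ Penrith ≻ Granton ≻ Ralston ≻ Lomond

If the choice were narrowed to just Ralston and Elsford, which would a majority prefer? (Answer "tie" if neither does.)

Elsford

Ballots ranking Ralston above Elsford: 7 + 2 + 3 + 2 = 14.
Ballots ranking Elsford above Ralston: 31 − 14 = 17.
Elsford wins the head-to-head 17–14.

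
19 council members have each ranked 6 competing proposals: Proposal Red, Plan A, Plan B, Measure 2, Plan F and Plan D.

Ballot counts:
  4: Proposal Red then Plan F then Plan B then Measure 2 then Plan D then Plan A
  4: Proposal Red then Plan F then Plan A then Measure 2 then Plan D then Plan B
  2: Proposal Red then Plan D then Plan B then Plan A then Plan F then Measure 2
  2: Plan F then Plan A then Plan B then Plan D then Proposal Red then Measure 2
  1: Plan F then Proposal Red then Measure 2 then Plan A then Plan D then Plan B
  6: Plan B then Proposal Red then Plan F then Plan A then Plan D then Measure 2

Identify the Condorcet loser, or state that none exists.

Head-to-head results (19 council members):
Proposal Red–Plan A: Proposal Red 17–2.
Proposal Red vs Plan B: Proposal Red is ranked higher on 4+4+2+1 = 11 ballots, Plan B on 8. Proposal Red wins 11–8.
Proposal Red vs Measure 2: 4+4+2+2+1+6 = 19 for Proposal Red, 0 for Measure 2 — Proposal Red by 19–0.
Proposal Red vs Plan F: Proposal Red preferred on 4+4+2+6 = 16 ballots; Proposal Red wins 16–3.
Proposal Red vs Plan D: 17 to 2, Proposal Red.
Plan A vs Plan B: 4+2+1 = 7 for Plan A, 12 for Plan B — Plan B by 12–7.
Plan A vs Measure 2: Plan A, 14–5.
Plan A vs Plan F: Plan F, 17–2.
Plan A vs Plan D: Plan A wins 13–6.
Plan B vs Measure 2: Plan B wins 14–5.
Plan B vs Plan F: Plan B is ranked higher on 2+6 = 8 ballots, Plan F on 11. Plan F wins 11–8.
Plan B vs Plan D: 12 to 7, Plan B.
Measure 2 vs Plan F: Measure 2 preferred on 0 ballots; Plan F wins 19–0.
Measure 2 vs Plan D: Plan D wins 10–9.
Plan F vs Plan D: Plan F is ranked higher on 4+4+2+1+6 = 17 ballots, Plan D on 2. Plan F wins 17–2.
Measure 2 is beaten in every head-to-head and is the Condorcet loser.

Measure 2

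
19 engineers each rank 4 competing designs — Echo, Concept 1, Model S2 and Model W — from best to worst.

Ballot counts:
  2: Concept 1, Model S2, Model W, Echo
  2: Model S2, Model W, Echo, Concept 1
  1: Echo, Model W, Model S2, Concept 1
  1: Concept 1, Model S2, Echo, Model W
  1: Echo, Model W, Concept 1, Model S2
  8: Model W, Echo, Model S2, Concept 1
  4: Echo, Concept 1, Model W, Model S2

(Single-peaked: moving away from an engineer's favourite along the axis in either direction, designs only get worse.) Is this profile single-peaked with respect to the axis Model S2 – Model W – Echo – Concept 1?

no

Axis positions: Model S2=1, Model W=2, Echo=3, Concept 1=4.
Ballot type 1: ranking walks positions 4-1-2-3; Model S2 is ranked above Echo even though Echo lies between Model S2 and the peak Concept 1 on the axis — preferences dip and rise again. Not single-peaked.
Ballot type 2 (peak Model S2 at position 1): ranking walks positions 1-2-3-4, expanding outward from the peak — single-peaked.
Ballot type 3 (peak Echo at position 3): ranking walks positions 3-2-1-4, expanding outward from the peak — single-peaked.
Ballot type 4: ranking walks positions 4-1-3-2; Model S2 is ranked above Echo even though Echo lies between Model S2 and the peak Concept 1 on the axis — preferences dip and rise again. Not single-peaked.
Ballot type 5 (peak Echo at position 3): ranking walks positions 3-2-4-1, expanding outward from the peak — single-peaked.
Ballot type 6 (peak Model W at position 2): ranking walks positions 2-3-1-4, expanding outward from the peak — single-peaked.
Ballot type 7 (peak Echo at position 3): ranking walks positions 3-4-2-1, expanding outward from the peak — single-peaked.
Ballot type 1 violates single-peakedness, so the profile is not single-peaked on this axis.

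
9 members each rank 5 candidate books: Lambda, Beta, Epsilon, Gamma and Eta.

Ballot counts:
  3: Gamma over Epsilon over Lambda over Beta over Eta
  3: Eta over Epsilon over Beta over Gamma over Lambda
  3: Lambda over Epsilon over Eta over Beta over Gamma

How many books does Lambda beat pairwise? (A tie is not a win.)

Lambda against each rival (9 members):
Lambda vs Beta: 3+3 = 6 for Lambda, 3 for Beta — Lambda by 6–3.
Lambda vs Epsilon: Lambda preferred on 3 ballots; Epsilon wins 6–3.
Lambda vs Gamma: Lambda is ranked higher on 3 ballots, Gamma on 6. Gamma wins 6–3.
Lambda vs Eta: Lambda, 6–3.
Lambda beats Beta, Eta; loses to Epsilon, Gamma — 2 pairwise wins.

2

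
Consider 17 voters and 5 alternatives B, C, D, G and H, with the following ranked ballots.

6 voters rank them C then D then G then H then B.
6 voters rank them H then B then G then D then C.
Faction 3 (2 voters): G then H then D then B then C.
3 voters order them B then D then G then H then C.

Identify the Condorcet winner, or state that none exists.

Check each pair by majority over 17 ballots:
B vs C: B wins 11–6.
B vs D: B wins 9–8.
B vs G: B wins 9–8.
B vs H: H, 14–3.
C vs D: D, 11–6.
C vs G: G wins 11–6.
C vs H: H wins 11–6.
D–G: D 9–8.
D vs H: D wins 9–8.
G–H: G 11–6.
Each alternative drops at least one matchup (B loses to H; C loses to B; D loses to B; G loses to B; H loses to D); the cycle B > D > H > B rules out a Condorcet winner.

none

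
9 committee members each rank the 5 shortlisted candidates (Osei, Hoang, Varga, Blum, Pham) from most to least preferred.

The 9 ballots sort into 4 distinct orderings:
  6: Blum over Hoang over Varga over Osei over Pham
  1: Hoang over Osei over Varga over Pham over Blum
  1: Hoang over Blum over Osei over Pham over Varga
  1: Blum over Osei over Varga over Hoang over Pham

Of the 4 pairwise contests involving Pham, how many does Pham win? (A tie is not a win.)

Pham against each rival (9 committee members):
Pham vs Osei: 0 for Pham, 9 for Osei — Osei by 9–0.
Pham–Hoang: Hoang 9–0.
Pham vs Varga: 1 to 8, Varga.
Pham vs Blum: 1 to 8, Blum.
Pham beats no one; loses to Osei, Hoang, Varga, Blum — 0 pairwise wins.

0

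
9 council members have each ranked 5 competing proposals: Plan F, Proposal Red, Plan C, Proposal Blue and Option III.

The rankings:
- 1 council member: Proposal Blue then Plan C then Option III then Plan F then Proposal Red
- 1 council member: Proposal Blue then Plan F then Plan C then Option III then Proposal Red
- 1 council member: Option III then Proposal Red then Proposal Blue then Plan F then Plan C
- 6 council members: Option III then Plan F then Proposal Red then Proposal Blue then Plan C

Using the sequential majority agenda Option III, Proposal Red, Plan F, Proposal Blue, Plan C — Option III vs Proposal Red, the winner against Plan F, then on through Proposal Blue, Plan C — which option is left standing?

Round 1: Option III vs Proposal Red — 9–0, Option III advances.
Round 2: Option III vs Plan F — 8–1, Option III advances.
Round 3: Option III vs Proposal Blue — 7–2, Option III advances.
Round 4: Option III vs Plan C — 7–2, Option III advances.
The agenda winner is Option III.

Option III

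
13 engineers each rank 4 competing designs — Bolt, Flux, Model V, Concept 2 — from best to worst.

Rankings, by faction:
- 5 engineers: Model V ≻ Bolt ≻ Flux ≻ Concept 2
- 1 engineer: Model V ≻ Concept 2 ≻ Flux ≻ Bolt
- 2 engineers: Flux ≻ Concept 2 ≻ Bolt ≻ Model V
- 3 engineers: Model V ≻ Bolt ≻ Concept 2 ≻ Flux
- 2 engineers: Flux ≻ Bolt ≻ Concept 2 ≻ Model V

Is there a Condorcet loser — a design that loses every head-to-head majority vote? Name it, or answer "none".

Head-to-head results (13 engineers):
Bolt vs Flux: Bolt wins 8–5.
Bolt vs Model V: Bolt preferred on 2+2 = 4 ballots; Model V wins 9–4.
Bolt–Concept 2: Bolt 10–3.
Flux vs Model V: Flux preferred on 2+2 = 4 ballots; Model V wins 9–4.
Flux vs Concept 2: Flux is ranked higher on 5+2+2 = 9 ballots, Concept 2 on 4. Flux wins 9–4.
Model V vs Concept 2: Model V, 9–4.
Concept 2 is beaten in every head-to-head and is the Condorcet loser.

Concept 2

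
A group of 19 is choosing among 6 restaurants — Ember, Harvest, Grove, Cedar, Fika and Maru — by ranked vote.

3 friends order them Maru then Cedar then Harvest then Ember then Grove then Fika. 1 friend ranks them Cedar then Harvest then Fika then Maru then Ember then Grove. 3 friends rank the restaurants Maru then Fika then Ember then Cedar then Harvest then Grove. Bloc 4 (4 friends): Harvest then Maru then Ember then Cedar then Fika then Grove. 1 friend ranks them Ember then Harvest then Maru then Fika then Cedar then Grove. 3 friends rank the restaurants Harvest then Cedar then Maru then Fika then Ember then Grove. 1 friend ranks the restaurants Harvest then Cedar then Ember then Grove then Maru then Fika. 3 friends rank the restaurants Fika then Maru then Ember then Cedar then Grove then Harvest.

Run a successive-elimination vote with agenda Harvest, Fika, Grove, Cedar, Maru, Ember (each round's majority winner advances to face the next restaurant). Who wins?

Round 1: Harvest vs Fika — 13–6, Harvest advances.
Round 2: Harvest vs Grove — 16–3, Harvest advances.
Round 3: Harvest vs Cedar — 9–10, Cedar advances.
Round 4: Cedar vs Maru — 5–14, Maru advances.
Round 5: Maru vs Ember — 17–2, Maru advances.
The agenda winner is Maru.

Maru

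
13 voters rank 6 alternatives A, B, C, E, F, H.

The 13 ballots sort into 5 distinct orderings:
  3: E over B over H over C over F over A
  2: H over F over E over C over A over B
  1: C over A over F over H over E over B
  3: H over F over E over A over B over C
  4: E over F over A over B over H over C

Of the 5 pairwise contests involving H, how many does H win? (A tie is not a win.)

3

H against each rival (13 voters):
H vs A: 3+2+3 = 8 for H, 5 for A — H by 8–5.
H–B: B 7–6.
H vs C: H is ranked higher on 3+2+3+4 = 12 ballots, C on 1. H wins 12–1.
H vs E: 2+1+3 = 6 for H, 7 for E — E by 7–6.
H vs F: H is ranked higher on 3+2+3 = 8 ballots, F on 5. H wins 8–5.
H beats A, C, F; loses to B, E — 3 pairwise wins.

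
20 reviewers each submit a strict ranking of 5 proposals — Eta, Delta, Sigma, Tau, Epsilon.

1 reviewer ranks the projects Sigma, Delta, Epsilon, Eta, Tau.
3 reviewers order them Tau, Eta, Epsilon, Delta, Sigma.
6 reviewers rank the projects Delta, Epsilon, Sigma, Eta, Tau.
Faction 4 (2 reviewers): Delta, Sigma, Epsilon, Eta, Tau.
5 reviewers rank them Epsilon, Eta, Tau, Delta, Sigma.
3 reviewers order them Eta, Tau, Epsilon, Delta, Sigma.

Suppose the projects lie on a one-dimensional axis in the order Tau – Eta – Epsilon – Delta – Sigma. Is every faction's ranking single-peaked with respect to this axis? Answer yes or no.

yes

Axis positions: Tau=1, Eta=2, Epsilon=3, Delta=4, Sigma=5.
Faction 1 (peak Sigma at position 5): ranking walks positions 5-4-3-2-1, expanding outward from the peak — single-peaked.
Faction 2 (peak Tau at position 1): ranking walks positions 1-2-3-4-5, expanding outward from the peak — single-peaked.
Faction 3 (peak Delta at position 4): ranking walks positions 4-3-5-2-1, expanding outward from the peak — single-peaked.
Faction 4 (peak Delta at position 4): ranking walks positions 4-5-3-2-1, expanding outward from the peak — single-peaked.
Faction 5 (peak Epsilon at position 3): ranking walks positions 3-2-1-4-5, expanding outward from the peak — single-peaked.
Faction 6 (peak Eta at position 2): ranking walks positions 2-1-3-4-5, expanding outward from the peak — single-peaked.
Every ranking is single-peaked on this axis.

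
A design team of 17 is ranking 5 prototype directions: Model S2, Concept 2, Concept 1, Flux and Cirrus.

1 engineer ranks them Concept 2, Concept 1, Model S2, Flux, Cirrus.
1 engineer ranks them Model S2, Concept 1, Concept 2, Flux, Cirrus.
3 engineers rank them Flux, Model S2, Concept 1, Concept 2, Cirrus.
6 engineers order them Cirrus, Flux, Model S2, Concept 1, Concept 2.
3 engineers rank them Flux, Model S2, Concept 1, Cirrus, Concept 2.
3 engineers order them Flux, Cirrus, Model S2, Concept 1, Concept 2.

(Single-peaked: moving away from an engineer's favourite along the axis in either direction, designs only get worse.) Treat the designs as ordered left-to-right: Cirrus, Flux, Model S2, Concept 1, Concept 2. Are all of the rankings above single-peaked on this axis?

yes

Axis positions: Cirrus=1, Flux=2, Model S2=3, Concept 1=4, Concept 2=5.
Ballot type 1 (peak Concept 2 at position 5): ranking walks positions 5-4-3-2-1, expanding outward from the peak — single-peaked.
Ballot type 2 (peak Model S2 at position 3): ranking walks positions 3-4-5-2-1, expanding outward from the peak — single-peaked.
Ballot type 3 (peak Flux at position 2): ranking walks positions 2-3-4-5-1, expanding outward from the peak — single-peaked.
Ballot type 4 (peak Cirrus at position 1): ranking walks positions 1-2-3-4-5, expanding outward from the peak — single-peaked.
Ballot type 5 (peak Flux at position 2): ranking walks positions 2-3-4-1-5, expanding outward from the peak — single-peaked.
Ballot type 6 (peak Flux at position 2): ranking walks positions 2-1-3-4-5, expanding outward from the peak — single-peaked.
Every ranking is single-peaked on this axis.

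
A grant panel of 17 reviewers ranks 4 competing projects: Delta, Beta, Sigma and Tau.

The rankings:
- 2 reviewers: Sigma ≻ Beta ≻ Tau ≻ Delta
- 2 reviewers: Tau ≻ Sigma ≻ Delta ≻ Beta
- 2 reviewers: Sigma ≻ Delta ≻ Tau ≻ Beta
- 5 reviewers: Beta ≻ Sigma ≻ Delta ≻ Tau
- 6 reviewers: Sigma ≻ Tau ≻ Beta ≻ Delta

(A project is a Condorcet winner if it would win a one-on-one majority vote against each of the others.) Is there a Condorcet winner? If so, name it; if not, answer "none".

Sigma

Check each pair by majority over 17 ballots:
Delta–Beta: Beta 13–4.
Delta vs Sigma: Sigma wins 17–0.
Delta–Tau: Tau 10–7.
Beta vs Sigma: Sigma wins 12–5.
Beta vs Tau: Tau, 10–7.
Sigma–Tau: Sigma 15–2.
Only Sigma has no losses; Sigma is the Condorcet winner.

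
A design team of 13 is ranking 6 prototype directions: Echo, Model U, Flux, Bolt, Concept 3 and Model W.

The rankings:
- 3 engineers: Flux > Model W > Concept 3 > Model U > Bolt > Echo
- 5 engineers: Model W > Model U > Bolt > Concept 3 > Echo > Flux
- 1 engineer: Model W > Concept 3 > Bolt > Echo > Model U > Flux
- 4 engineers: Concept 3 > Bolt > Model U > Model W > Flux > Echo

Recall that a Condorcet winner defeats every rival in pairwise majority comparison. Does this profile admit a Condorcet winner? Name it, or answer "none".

Model W

Head-to-head results (13 engineers):
Echo vs Model U: Echo is ranked higher on 1 ballot, Model U on 12. Model U wins 12–1.
Echo vs Flux: 5+1 = 6 for Echo, 7 for Flux — Flux by 7–6.
Echo–Bolt: Bolt 13–0.
Echo vs Concept 3: Echo is ranked higher on 0 ballots, Concept 3 on 13. Concept 3 wins 13–0.
Echo–Model W: Model W 13–0.
Model U vs Flux: Model U, 10–3.
Model U vs Bolt: 8 to 5, Model U.
Model U vs Concept 3: Concept 3, 8–5.
Model U vs Model W: Model U preferred on 4 ballots; Model W wins 9–4.
Flux vs Bolt: Flux preferred on 3 ballots; Bolt wins 10–3.
Flux vs Concept 3: Flux preferred on 3 ballots; Concept 3 wins 10–3.
Flux–Model W: Model W 10–3.
Bolt vs Concept 3: 5 for Bolt, 8 for Concept 3 — Concept 3 by 8–5.
Bolt vs Model W: Bolt preferred on 4 ballots; Model W wins 9–4.
Concept 3–Model W: Model W 9–4.
Model W defeats every rival head-to-head and is the Condorcet winner.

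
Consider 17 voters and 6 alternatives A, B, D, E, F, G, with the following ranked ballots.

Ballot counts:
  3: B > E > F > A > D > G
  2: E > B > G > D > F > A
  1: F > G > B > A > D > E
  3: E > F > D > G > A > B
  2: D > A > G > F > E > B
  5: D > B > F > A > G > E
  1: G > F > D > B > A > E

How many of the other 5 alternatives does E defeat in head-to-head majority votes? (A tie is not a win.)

0

E against each rival (17 voters):
E vs A: A, 9–8.
E–B: B 10–7.
E vs D: D wins 9–8.
E vs F: 8 to 9, F.
E vs G: E is ranked higher on 3+2+3 = 8 ballots, G on 9. G wins 9–8.
E beats no one; loses to A, B, D, F, G — 0 pairwise wins.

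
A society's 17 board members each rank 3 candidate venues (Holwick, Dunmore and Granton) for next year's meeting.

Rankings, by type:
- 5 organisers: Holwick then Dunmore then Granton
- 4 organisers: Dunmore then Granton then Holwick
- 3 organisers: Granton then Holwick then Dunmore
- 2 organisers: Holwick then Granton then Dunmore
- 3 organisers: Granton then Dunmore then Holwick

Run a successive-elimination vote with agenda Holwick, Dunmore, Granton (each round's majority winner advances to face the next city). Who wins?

Round 1: Holwick vs Dunmore — 10–7, Holwick advances.
Round 2: Holwick vs Granton — 7–10, Granton advances.
The agenda winner is Granton.

Granton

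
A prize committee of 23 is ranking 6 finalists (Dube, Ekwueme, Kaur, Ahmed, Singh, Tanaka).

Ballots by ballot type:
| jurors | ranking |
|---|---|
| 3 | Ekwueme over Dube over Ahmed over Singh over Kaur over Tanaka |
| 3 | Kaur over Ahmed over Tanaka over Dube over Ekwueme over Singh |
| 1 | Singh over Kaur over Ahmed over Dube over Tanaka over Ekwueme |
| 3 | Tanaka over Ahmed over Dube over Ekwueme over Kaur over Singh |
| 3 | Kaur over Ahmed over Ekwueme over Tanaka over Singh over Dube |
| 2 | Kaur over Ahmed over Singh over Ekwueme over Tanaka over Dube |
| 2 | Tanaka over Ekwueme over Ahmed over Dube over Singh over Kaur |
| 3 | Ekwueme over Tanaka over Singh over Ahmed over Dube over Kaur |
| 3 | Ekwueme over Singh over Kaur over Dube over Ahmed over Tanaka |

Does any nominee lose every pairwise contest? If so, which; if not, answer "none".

Dube

Pairwise majorities:
Dube vs Ekwueme: 3+1+3 = 7 for Dube, 16 for Ekwueme — Ekwueme by 16–7.
Dube vs Kaur: 3+3+2+3 = 11 for Dube, 12 for Kaur — Kaur by 12–11.
Dube vs Ahmed: 6 to 17, Ahmed.
Dube vs Singh: Dube is ranked higher on 3+3+3+2 = 11 ballots, Singh on 12. Singh wins 12–11.
Dube vs Tanaka: Tanaka, 16–7.
Ekwueme vs Kaur: Ekwueme preferred on 3+3+2+3+3 = 14 ballots; Ekwueme wins 14–9.
Ekwueme vs Ahmed: 3+2+3+3 = 11 for Ekwueme, 12 for Ahmed — Ahmed by 12–11.
Ekwueme vs Singh: 20 to 3, Ekwueme.
Ekwueme–Tanaka: Ekwueme 14–9.
Kaur vs Ahmed: Kaur wins 12–11.
Kaur vs Singh: Singh wins 12–11.
Kaur vs Tanaka: Kaur preferred on 3+3+1+3+2+3 = 15 ballots; Kaur wins 15–8.
Ahmed vs Singh: Ahmed wins 16–7.
Ahmed–Tanaka: Ahmed 15–8.
Singh vs Tanaka: 3+1+2+3 = 9 for Singh, 14 for Tanaka — Tanaka by 14–9.
Dube loses to every other nominee — it is the Condorcet loser.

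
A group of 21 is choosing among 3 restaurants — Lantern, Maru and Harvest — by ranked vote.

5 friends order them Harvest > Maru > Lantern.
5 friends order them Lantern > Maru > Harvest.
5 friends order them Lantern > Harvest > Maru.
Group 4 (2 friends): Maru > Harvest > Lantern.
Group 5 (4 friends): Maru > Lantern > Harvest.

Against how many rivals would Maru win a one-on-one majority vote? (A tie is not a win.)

Maru against each rival (21 friends):
Maru vs Lantern: Maru is ranked higher on 5+2+4 = 11 ballots, Lantern on 10. Maru wins 11–10.
Maru vs Harvest: Maru preferred on 5+2+4 = 11 ballots; Maru wins 11–10.
Maru beats Lantern, Harvest — 2 pairwise wins.

2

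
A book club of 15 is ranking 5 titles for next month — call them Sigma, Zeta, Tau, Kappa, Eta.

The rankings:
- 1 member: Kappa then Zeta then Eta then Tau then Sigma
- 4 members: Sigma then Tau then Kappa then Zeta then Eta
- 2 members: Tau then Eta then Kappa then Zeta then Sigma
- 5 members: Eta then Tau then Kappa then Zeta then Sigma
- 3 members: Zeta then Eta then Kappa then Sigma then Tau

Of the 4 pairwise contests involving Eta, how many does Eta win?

Eta against each rival (15 members):
Eta vs Sigma: Eta, 11–4.
Eta vs Zeta: Eta preferred on 2+5 = 7 ballots; Zeta wins 8–7.
Eta vs Tau: 1+5+3 = 9 for Eta, 6 for Tau — Eta by 9–6.
Eta vs Kappa: 2+5+3 = 10 for Eta, 5 for Kappa — Eta by 10–5.
Eta beats Sigma, Tau, Kappa; loses to Zeta — 3 pairwise wins.

3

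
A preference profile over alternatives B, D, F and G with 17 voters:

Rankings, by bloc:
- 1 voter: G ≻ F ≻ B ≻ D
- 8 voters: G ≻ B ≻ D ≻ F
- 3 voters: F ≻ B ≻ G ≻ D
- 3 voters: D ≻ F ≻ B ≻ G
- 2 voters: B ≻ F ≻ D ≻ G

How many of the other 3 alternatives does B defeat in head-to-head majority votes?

2

B against each rival (17 voters):
B vs D: 1+8+3+2 = 14 for B, 3 for D — B by 14–3.
B vs F: 8+2 = 10 for B, 7 for F — B by 10–7.
B vs G: G wins 9–8.
B beats D, F; loses to G — 2 pairwise wins.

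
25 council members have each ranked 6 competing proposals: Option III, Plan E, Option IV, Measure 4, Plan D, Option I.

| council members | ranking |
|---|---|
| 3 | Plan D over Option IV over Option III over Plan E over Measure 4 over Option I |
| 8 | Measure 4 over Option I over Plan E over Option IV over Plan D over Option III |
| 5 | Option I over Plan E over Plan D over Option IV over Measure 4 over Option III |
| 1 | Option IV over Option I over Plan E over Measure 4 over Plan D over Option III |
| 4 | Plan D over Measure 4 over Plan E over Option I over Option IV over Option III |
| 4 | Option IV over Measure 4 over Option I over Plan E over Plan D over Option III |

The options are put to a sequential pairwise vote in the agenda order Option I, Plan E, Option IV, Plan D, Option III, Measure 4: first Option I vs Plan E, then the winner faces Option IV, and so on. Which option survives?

Round 1: Option I vs Plan E — 18–7, Option I advances.
Round 2: Option I vs Option IV — 17–8, Option I advances.
Round 3: Option I vs Plan D — 18–7, Option I advances.
Round 4: Option I vs Option III — 22–3, Option I advances.
Round 5: Option I vs Measure 4 — 6–19, Measure 4 advances.
The agenda winner is Measure 4.

Measure 4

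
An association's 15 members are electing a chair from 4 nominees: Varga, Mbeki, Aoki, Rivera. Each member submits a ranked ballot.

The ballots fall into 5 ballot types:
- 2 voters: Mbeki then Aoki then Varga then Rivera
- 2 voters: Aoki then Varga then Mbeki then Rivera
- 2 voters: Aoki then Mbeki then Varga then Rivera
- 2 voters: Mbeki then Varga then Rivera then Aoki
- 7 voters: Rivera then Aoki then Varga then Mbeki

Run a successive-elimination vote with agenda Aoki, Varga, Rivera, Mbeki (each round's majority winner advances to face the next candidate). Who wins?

Round 1: Aoki vs Varga — 13–2, Aoki advances.
Round 2: Aoki vs Rivera — 6–9, Rivera advances.
Round 3: Rivera vs Mbeki — 7–8, Mbeki advances.
Mbeki survives the agenda.

Mbeki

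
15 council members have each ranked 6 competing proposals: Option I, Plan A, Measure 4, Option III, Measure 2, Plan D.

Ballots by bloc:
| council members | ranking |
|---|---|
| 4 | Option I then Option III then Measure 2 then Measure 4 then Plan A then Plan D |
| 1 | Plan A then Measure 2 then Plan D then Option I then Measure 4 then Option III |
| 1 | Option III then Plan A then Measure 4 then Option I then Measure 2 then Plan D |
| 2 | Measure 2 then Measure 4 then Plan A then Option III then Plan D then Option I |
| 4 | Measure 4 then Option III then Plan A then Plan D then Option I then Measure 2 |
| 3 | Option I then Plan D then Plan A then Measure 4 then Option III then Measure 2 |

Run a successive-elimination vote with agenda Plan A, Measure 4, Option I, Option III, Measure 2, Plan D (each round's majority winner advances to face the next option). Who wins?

Round 1: Plan A vs Measure 4 — 5–10, Measure 4 advances.
Round 2: Measure 4 vs Option I — 7–8, Option I advances.
Round 3: Option I vs Option III — 8–7, Option I advances.
Round 4: Option I vs Measure 2 — 12–3, Option I advances.
Round 5: Option I vs Plan D — 8–7, Option I advances.
The agenda winner is Option I.

Option I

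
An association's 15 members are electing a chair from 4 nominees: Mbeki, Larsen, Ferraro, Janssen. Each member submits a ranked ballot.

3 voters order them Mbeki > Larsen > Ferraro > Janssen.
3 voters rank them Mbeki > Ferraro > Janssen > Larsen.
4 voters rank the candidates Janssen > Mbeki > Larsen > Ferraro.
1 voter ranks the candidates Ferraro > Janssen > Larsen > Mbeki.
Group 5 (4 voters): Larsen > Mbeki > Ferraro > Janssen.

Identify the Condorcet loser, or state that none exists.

Head-to-head results (15 voters):
Mbeki vs Larsen: Mbeki wins 10–5.
Mbeki vs Ferraro: 14 to 1, Mbeki.
Mbeki vs Janssen: 10 to 5, Mbeki.
Larsen vs Ferraro: 3+4+4 = 11 for Larsen, 4 for Ferraro — Larsen by 11–4.
Larsen vs Janssen: Larsen is ranked higher on 3+4 = 7 ballots, Janssen on 8. Janssen wins 8–7.
Ferraro vs Janssen: 3+3+1+4 = 11 for Ferraro, 4 for Janssen — Ferraro by 11–4.
Every candidate wins at least one matchup (Mbeki beats Larsen; Larsen beats Ferraro; Ferraro beats Janssen; Janssen beats Larsen), so there is no Condorcet loser.

none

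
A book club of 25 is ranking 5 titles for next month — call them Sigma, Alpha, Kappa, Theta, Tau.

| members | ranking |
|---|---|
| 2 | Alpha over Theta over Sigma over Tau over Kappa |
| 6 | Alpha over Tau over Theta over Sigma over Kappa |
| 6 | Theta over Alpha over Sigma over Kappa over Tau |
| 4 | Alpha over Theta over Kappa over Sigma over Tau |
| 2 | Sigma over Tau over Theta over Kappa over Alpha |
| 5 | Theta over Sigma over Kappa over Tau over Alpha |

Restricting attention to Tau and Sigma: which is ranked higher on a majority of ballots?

Ballots ranking Tau above Sigma: 6.
Ballots ranking Sigma above Tau: 25 − 6 = 19.
Sigma wins the head-to-head 19–6.

Sigma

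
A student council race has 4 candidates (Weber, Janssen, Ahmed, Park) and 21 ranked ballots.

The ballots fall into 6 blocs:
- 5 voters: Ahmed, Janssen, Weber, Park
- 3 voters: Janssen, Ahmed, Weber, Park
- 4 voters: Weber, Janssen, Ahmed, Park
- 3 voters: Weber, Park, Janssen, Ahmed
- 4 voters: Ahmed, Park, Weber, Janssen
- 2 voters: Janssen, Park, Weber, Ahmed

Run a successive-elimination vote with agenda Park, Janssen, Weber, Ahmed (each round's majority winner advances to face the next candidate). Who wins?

Round 1: Park vs Janssen — 7–14, Janssen advances.
Round 2: Janssen vs Weber — 10–11, Weber advances.
Round 3: Weber vs Ahmed — 9–12, Ahmed advances.
The agenda winner is Ahmed.

Ahmed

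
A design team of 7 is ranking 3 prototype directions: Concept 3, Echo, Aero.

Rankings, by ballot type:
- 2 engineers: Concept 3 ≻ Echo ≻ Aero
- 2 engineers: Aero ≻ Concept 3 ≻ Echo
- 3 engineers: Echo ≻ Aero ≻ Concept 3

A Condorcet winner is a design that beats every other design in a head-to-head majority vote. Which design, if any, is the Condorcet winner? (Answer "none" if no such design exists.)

Check each pair by majority over 7 ballots:
Concept 3 vs Echo: Concept 3 is ranked higher on 2+2 = 4 ballots, Echo on 3. Concept 3 wins 4–3.
Concept 3 vs Aero: 2 for Concept 3, 5 for Aero — Aero by 5–2.
Echo vs Aero: Echo preferred on 2+3 = 5 ballots; Echo wins 5–2.
Each design drops at least one matchup (Concept 3 loses to Aero; Echo loses to Concept 3; Aero loses to Echo); the cycle Concept 3 beats Echo beats Aero beats Concept 3 rules out a Condorcet winner.

none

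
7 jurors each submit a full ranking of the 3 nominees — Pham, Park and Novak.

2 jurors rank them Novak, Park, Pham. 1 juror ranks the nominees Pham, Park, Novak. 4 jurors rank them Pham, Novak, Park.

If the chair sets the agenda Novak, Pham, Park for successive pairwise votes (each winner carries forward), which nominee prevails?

Round 1: Novak vs Pham — 2–5, Pham advances.
Round 2: Pham vs Park — 5–2, Pham advances.
The agenda winner is Pham.

Pham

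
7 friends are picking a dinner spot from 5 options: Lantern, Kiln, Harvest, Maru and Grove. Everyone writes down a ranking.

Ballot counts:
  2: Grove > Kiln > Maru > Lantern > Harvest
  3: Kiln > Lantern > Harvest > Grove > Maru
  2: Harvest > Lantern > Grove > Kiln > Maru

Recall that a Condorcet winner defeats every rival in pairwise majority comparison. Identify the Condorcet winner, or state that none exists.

none

Check each pair by majority over 7 ballots:
Lantern vs Kiln: 2 for Lantern, 5 for Kiln — Kiln by 5–2.
Lantern vs Harvest: Lantern is ranked higher on 2+3 = 5 ballots, Harvest on 2. Lantern wins 5–2.
Lantern vs Maru: Lantern, 5–2.
Lantern vs Grove: Lantern preferred on 3+2 = 5 ballots; Lantern wins 5–2.
Kiln vs Harvest: 2+3 = 5 for Kiln, 2 for Harvest — Kiln by 5–2.
Kiln vs Maru: Kiln wins 7–0.
Kiln–Grove: Grove 4–3.
Harvest vs Maru: 3+2 = 5 for Harvest, 2 for Maru — Harvest by 5–2.
Harvest vs Grove: Harvest is ranked higher on 3+2 = 5 ballots, Grove on 2. Harvest wins 5–2.
Maru vs Grove: Grove, 7–0.
Every restaurant loses at least once (Lantern loses to Kiln; Kiln loses to Grove; Harvest loses to Lantern; Maru loses to Lantern; Grove loses to Lantern). The majority relation contains the cycle Lantern → Grove → Kiln → Lantern, so there is no Condorcet winner.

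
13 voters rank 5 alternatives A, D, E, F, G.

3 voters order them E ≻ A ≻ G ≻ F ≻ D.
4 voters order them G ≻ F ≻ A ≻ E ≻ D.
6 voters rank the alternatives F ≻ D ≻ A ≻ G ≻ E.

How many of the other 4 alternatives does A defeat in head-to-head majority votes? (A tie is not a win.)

A against each rival (13 voters):
A vs D: A wins 7–6.
A vs E: 4+6 = 10 for A, 3 for E — A by 10–3.
A vs F: 3 to 10, F.
A vs G: A wins 9–4.
A beats D, E, G; loses to F — 3 pairwise wins.

3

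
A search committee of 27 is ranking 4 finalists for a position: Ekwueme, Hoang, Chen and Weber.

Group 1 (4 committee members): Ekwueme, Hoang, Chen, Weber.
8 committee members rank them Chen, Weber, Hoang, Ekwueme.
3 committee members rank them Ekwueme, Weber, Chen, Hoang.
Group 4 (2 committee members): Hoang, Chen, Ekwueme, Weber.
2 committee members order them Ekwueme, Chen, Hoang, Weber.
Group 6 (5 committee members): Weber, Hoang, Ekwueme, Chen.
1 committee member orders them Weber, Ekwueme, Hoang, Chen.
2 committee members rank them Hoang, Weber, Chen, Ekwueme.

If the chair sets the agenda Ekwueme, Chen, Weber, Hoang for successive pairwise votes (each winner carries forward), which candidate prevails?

Weber

Round 1: Ekwueme vs Chen — 15–12, Ekwueme advances.
Round 2: Ekwueme vs Weber — 11–16, Weber advances.
Round 3: Weber vs Hoang — 17–10, Weber advances.
Weber survives the agenda.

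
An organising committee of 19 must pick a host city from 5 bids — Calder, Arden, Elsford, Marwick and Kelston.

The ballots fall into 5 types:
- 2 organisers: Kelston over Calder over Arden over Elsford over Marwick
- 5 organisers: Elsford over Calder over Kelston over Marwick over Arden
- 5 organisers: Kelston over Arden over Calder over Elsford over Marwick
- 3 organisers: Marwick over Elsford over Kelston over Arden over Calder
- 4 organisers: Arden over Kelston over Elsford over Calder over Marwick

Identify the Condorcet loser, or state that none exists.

Marwick

Pairwise majorities:
Calder vs Arden: Calder is ranked higher on 2+5 = 7 ballots, Arden on 12. Arden wins 12–7.
Calder vs Elsford: Calder is ranked higher on 2+5 = 7 ballots, Elsford on 12. Elsford wins 12–7.
Calder vs Marwick: 16 to 3, Calder.
Calder vs Kelston: Calder is ranked higher on 5 ballots, Kelston on 14. Kelston wins 14–5.
Arden vs Elsford: Arden, 11–8.
Arden vs Marwick: 11 to 8, Arden.
Arden vs Kelston: Kelston wins 15–4.
Elsford vs Marwick: Elsford, 16–3.
Elsford vs Kelston: Elsford preferred on 5+3 = 8 ballots; Kelston wins 11–8.
Marwick vs Kelston: Kelston wins 16–3.
Only Marwick has no wins; Marwick is the Condorcet loser.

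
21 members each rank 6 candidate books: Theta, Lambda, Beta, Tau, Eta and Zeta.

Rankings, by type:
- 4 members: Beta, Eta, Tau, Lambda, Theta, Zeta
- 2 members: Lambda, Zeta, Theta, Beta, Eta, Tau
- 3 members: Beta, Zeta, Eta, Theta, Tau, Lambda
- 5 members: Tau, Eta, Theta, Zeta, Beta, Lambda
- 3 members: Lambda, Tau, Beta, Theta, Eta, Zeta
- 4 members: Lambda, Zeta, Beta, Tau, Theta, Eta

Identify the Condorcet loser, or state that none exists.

none

Pairwise majorities:
Theta vs Lambda: 8 to 13, Lambda.
Theta–Beta: Beta 14–7.
Theta vs Tau: Theta preferred on 2+3 = 5 ballots; Tau wins 16–5.
Theta vs Eta: Eta wins 12–9.
Theta–Zeta: Theta 12–9.
Lambda–Beta: Beta 12–9.
Lambda vs Tau: Tau wins 12–9.
Lambda vs Eta: Eta, 12–9.
Lambda vs Zeta: Lambda, 13–8.
Beta vs Tau: 13 to 8, Beta.
Beta vs Eta: Beta preferred on 4+2+3+3+4 = 16 ballots; Beta wins 16–5.
Beta–Zeta: Zeta 11–10.
Tau vs Eta: 5+3+4 = 12 for Tau, 9 for Eta — Tau by 12–9.
Tau vs Zeta: 12 to 9, Tau.
Eta vs Zeta: Eta wins 12–9.
Every book wins at least one matchup (Theta beats Zeta; Lambda beats Theta; Beta beats Theta; Tau beats Theta; Eta beats Theta; Zeta beats Beta), so there is no Condorcet loser.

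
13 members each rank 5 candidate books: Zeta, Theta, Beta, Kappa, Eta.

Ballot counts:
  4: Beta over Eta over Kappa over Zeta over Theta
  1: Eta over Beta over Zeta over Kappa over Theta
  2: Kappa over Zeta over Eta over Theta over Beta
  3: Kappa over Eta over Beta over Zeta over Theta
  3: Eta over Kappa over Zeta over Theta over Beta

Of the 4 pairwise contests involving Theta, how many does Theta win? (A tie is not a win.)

0

Theta against each rival (13 members):
Theta–Zeta: Zeta 13–0.
Theta vs Beta: Beta wins 8–5.
Theta vs Kappa: Kappa, 13–0.
Theta vs Eta: 0 for Theta, 13 for Eta — Eta by 13–0.
Theta beats no one; loses to Zeta, Beta, Kappa, Eta — 0 pairwise wins.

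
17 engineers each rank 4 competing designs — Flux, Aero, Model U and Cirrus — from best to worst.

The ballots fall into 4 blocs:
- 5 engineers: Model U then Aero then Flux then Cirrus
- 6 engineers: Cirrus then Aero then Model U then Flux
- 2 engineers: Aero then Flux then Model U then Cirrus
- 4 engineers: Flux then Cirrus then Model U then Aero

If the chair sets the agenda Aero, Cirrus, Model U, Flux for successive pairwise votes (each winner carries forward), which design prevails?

Flux

Round 1: Aero vs Cirrus — 7–10, Cirrus advances.
Round 2: Cirrus vs Model U — 10–7, Cirrus advances.
Round 3: Cirrus vs Flux — 6–11, Flux advances.
Flux survives the agenda.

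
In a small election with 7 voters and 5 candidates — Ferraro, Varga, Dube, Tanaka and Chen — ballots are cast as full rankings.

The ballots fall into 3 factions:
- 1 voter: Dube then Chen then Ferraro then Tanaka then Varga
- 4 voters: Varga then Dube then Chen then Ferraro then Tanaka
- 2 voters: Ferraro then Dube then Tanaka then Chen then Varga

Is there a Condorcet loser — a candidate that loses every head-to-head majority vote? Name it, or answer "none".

Tanaka

Head-to-head results (7 voters):
Ferraro vs Varga: Varga, 4–3.
Ferraro vs Dube: Dube, 5–2.
Ferraro–Tanaka: Ferraro 7–0.
Ferraro vs Chen: 2 to 5, Chen.
Varga vs Dube: Varga preferred on 4 ballots; Varga wins 4–3.
Varga vs Tanaka: 4 for Varga, 3 for Tanaka — Varga by 4–3.
Varga vs Chen: 4 to 3, Varga.
Dube vs Tanaka: Dube is ranked higher on 1+4+2 = 7 ballots, Tanaka on 0. Dube wins 7–0.
Dube vs Chen: 1+4+2 = 7 for Dube, 0 for Chen — Dube by 7–0.
Tanaka–Chen: Chen 5–2.
Tanaka is beaten in every head-to-head and is the Condorcet loser.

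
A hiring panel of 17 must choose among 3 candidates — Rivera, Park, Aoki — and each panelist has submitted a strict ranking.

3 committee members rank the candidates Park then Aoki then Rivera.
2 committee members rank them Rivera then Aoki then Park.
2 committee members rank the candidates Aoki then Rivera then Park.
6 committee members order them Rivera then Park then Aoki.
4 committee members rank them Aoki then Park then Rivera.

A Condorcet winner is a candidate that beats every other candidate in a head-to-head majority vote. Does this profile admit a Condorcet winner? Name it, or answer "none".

Pairwise majorities:
Rivera vs Park: Rivera wins 10–7.
Rivera vs Aoki: Aoki, 9–8.
Park–Aoki: Park 9–8.
Each candidate drops at least one matchup (Rivera loses to Aoki; Park loses to Rivera; Aoki loses to Park); the cycle Rivera → Park → Aoki → Rivera rules out a Condorcet winner.

none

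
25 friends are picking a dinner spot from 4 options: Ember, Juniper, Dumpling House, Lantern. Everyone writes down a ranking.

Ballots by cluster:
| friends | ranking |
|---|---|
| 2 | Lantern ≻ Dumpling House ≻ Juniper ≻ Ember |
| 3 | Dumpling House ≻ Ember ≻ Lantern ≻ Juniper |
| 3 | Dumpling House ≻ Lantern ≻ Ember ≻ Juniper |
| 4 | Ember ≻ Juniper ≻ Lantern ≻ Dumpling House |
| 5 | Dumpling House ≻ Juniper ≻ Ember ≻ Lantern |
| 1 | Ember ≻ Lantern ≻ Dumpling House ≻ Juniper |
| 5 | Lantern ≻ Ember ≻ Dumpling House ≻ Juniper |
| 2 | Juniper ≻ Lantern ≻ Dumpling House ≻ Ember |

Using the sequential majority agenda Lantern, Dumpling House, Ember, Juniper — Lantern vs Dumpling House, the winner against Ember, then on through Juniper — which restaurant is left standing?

Round 1: Lantern vs Dumpling House — 14–11, Lantern advances.
Round 2: Lantern vs Ember — 12–13, Ember advances.
Round 3: Ember vs Juniper — 16–9, Ember advances.
The agenda winner is Ember.

Ember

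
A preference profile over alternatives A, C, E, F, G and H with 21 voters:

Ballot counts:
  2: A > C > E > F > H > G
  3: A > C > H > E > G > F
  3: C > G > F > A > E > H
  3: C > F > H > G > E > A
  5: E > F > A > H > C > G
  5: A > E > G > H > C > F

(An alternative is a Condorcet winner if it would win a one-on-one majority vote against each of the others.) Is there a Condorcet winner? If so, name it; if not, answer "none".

Pairwise majorities:
A vs C: A is ranked higher on 2+3+5+5 = 15 ballots, C on 6. A wins 15–6.
A vs E: A preferred on 2+3+3+5 = 13 ballots; A wins 13–8.
A vs F: 2+3+5 = 10 for A, 11 for F — F by 11–10.
A vs G: A is ranked higher on 2+3+5+5 = 15 ballots, G on 6. A wins 15–6.
A vs H: 2+3+3+5+5 = 18 for A, 3 for H — A by 18–3.
C vs E: 11 to 10, C.
C vs F: 16 to 5, C.
C vs G: C is ranked higher on 2+3+3+3+5 = 16 ballots, G on 5. C wins 16–5.
C vs H: 2+3+3+3 = 11 for C, 10 for H — C by 11–10.
E vs F: 2+3+5+5 = 15 for E, 6 for F — E by 15–6.
E vs G: 2+3+5+5 = 15 for E, 6 for G — E by 15–6.
E vs H: E preferred on 2+3+5+5 = 15 ballots; E wins 15–6.
F vs G: 10 to 11, G.
F vs H: F preferred on 2+3+3+5 = 13 ballots; F wins 13–8.
G vs H: 8 to 13, H.
Every alternative loses at least once (A loses to F; C loses to A; E loses to A; F loses to C; G loses to A; H loses to A). The majority relation contains the cycle A → C → F → A, so there is no Condorcet winner.

none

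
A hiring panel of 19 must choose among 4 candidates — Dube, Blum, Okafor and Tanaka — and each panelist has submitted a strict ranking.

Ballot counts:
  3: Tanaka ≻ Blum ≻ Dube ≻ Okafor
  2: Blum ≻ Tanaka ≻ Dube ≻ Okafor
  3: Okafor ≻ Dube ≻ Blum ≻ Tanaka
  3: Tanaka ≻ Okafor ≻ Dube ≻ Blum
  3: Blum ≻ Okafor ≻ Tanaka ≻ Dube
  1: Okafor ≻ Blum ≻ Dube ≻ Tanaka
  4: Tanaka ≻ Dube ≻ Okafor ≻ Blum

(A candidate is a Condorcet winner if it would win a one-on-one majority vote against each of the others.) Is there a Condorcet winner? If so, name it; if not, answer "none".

Pairwise majorities:
Dube vs Blum: Dube wins 10–9.
Dube–Okafor: Okafor 10–9.
Dube vs Tanaka: Tanaka wins 15–4.
Blum vs Okafor: Okafor wins 11–8.
Blum vs Tanaka: Tanaka, 10–9.
Okafor vs Tanaka: Tanaka, 12–7.
Only Tanaka has no losses; Tanaka is the Condorcet winner.

Tanaka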